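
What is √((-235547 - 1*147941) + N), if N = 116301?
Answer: I*√267187 ≈ 516.9*I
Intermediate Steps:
√((-235547 - 1*147941) + N) = √((-235547 - 1*147941) + 116301) = √((-235547 - 147941) + 116301) = √(-383488 + 116301) = √(-267187) = I*√267187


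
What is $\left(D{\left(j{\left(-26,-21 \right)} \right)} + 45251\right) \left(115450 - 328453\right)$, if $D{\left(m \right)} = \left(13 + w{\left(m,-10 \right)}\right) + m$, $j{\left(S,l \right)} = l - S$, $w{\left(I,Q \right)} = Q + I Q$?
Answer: $-9629652627$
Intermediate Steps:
$D{\left(m \right)} = 3 - 9 m$ ($D{\left(m \right)} = \left(13 - 10 \left(1 + m\right)\right) + m = \left(13 - \left(10 + 10 m\right)\right) + m = \left(3 - 10 m\right) + m = 3 - 9 m$)
$\left(D{\left(j{\left(-26,-21 \right)} \right)} + 45251\right) \left(115450 - 328453\right) = \left(\left(3 - 9 \left(-21 - -26\right)\right) + 45251\right) \left(115450 - 328453\right) = \left(\left(3 - 9 \left(-21 + 26\right)\right) + 45251\right) \left(-213003\right) = \left(\left(3 - 45\right) + 45251\right) \left(-213003\right) = \left(-42 + 45251\right) \left(-213003\right) = 45209 \left(-213003\right) = -9629652627$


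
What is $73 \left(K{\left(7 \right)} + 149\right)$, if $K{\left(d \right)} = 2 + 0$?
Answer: $11023$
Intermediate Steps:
$K{\left(d \right)} = 2$
$73 \left(K{\left(7 \right)} + 149\right) = 73 \left(2 + 149\right) = 73 \cdot 151 = 11023$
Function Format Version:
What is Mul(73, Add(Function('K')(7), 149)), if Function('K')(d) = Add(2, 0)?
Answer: 11023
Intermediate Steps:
Function('K')(d) = 2
Mul(73, Add(Function('K')(7), 149)) = Mul(73, Add(2, 149)) = Mul(73, 151) = 11023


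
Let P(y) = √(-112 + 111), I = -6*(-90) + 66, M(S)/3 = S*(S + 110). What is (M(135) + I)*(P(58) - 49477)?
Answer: -4939338387 + 99831*I ≈ -4.9393e+9 + 99831.0*I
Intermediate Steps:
M(S) = 3*S*(110 + S) (M(S) = 3*(S*(S + 110)) = 3*(S*(110 + S)) = 3*S*(110 + S))
I = 606 (I = 540 + 66 = 606)
P(y) = I (P(y) = √(-1) = I)
(M(135) + I)*(P(58) - 49477) = (3*135*(110 + 135) + 606)*(I - 49477) = (3*135*245 + 606)*(-49477 + I) = (99225 + 606)*(-49477 + I) = 99831*(-49477 + I) = -4939338387 + 99831*I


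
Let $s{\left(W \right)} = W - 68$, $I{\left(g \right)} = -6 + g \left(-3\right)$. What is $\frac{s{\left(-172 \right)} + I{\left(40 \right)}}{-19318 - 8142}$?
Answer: $\frac{183}{13730} \approx 0.013328$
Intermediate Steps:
$I{\left(g \right)} = -6 - 3 g$
$s{\left(W \right)} = -68 + W$ ($s{\left(W \right)} = W - 68 = -68 + W$)
$\frac{s{\left(-172 \right)} + I{\left(40 \right)}}{-19318 - 8142} = \frac{\left(-68 - 172\right) - 126}{-19318 - 8142} = \frac{-240 - 126}{-27460} = \left(-240 - 126\right) \left(- \frac{1}{27460}\right) = \left(-366\right) \left(- \frac{1}{27460}\right) = \frac{183}{13730}$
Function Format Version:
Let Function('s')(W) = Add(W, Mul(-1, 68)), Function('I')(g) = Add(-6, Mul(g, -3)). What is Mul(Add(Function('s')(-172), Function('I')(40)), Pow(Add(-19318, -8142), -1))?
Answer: Rational(183, 13730) ≈ 0.013328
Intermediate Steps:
Function('I')(g) = Add(-6, Mul(-3, g))
Function('s')(W) = Add(-68, W) (Function('s')(W) = Add(W, -68) = Add(-68, W))
Mul(Add(Function('s')(-172), Function('I')(40)), Pow(Add(-19318, -8142), -1)) = Mul(Add(Add(-68, -172), Add(-6, Mul(-3, 40))), Pow(Add(-19318, -8142), -1)) = Mul(Add(-240, Add(-6, -120)), Pow(-27460, -1)) = Mul(Add(-240, -126), Rational(-1, 27460)) = Mul(-366, Rational(-1, 27460)) = Rational(183, 13730)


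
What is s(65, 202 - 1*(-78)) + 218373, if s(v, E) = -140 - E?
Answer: 217953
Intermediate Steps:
s(65, 202 - 1*(-78)) + 218373 = (-140 - (202 - 1*(-78))) + 218373 = (-140 - (202 + 78)) + 218373 = (-140 - 1*280) + 218373 = (-140 - 280) + 218373 = -420 + 218373 = 217953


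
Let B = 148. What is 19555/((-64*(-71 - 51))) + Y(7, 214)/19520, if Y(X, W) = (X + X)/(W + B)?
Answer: 17697289/7066240 ≈ 2.5045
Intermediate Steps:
Y(X, W) = 2*X/(148 + W) (Y(X, W) = (X + X)/(W + 148) = (2*X)/(148 + W) = 2*X/(148 + W))
19555/((-64*(-71 - 51))) + Y(7, 214)/19520 = 19555/((-64*(-71 - 51))) + (2*7/(148 + 214))/19520 = 19555/((-64*(-122))) + (2*7/362)*(1/19520) = 19555/7808 + (2*7*(1/362))*(1/19520) = 19555*(1/7808) + (7/181)*(1/19520) = 19555/7808 + 7/3533120 = 17697289/7066240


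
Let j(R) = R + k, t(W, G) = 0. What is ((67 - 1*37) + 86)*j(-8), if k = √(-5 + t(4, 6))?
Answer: -928 + 116*I*√5 ≈ -928.0 + 259.38*I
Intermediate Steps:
k = I*√5 (k = √(-5 + 0) = √(-5) = I*√5 ≈ 2.2361*I)
j(R) = R + I*√5
((67 - 1*37) + 86)*j(-8) = ((67 - 1*37) + 86)*(-8 + I*√5) = ((67 - 37) + 86)*(-8 + I*√5) = (30 + 86)*(-8 + I*√5) = 116*(-8 + I*√5) = -928 + 116*I*√5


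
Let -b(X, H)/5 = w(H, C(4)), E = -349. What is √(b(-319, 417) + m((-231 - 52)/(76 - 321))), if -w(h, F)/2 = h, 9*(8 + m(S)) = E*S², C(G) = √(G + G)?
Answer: √2220465389/735 ≈ 64.111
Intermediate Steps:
C(G) = √2*√G (C(G) = √(2*G) = √2*√G)
m(S) = -8 - 349*S²/9 (m(S) = -8 + (-349*S²)/9 = -8 - 349*S²/9)
w(h, F) = -2*h
b(X, H) = 10*H (b(X, H) = -(-10)*H = 10*H)
√(b(-319, 417) + m((-231 - 52)/(76 - 321))) = √(10*417 + (-8 - 349*(-231 - 52)²/(76 - 321)²/9)) = √(4170 + (-8 - 349*(-283/(-245))²/9)) = √(4170 + (-8 - 349*(-283*(-1/245))²/9)) = √(4170 + (-8 - 349*(283/245)²/9)) = √(4170 + (-8 - 349/9*80089/60025)) = √(4170 + (-8 - 27951061/540225)) = √(4170 - 32272861/540225) = √(2220465389/540225) = √2220465389/735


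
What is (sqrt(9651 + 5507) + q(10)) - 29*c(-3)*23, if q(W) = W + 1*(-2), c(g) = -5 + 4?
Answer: 675 + sqrt(15158) ≈ 798.12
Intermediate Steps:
c(g) = -1
q(W) = -2 + W (q(W) = W - 2 = -2 + W)
(sqrt(9651 + 5507) + q(10)) - 29*c(-3)*23 = (sqrt(9651 + 5507) + (-2 + 10)) - 29*(-1)*23 = (sqrt(15158) + 8) + 29*23 = (8 + sqrt(15158)) + 667 = 675 + sqrt(15158)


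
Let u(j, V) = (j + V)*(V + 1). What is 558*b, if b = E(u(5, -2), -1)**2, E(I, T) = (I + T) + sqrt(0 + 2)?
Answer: 10044 - 4464*sqrt(2) ≈ 3730.9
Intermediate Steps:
u(j, V) = (1 + V)*(V + j) (u(j, V) = (V + j)*(1 + V) = (1 + V)*(V + j))
E(I, T) = I + T + sqrt(2) (E(I, T) = (I + T) + sqrt(2) = I + T + sqrt(2))
b = (-4 + sqrt(2))**2 (b = ((-2 + 5 + (-2)**2 - 2*5) - 1 + sqrt(2))**2 = ((-2 + 5 + 4 - 10) - 1 + sqrt(2))**2 = (-3 - 1 + sqrt(2))**2 = (-4 + sqrt(2))**2 ≈ 6.6863)
558*b = 558*(4 - sqrt(2))**2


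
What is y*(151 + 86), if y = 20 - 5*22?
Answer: -21330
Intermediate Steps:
y = -90 (y = 20 - 110 = -90)
y*(151 + 86) = -90*(151 + 86) = -90*237 = -21330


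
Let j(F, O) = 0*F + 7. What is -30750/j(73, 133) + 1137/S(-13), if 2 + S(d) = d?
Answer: -156403/35 ≈ -4468.7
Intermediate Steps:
S(d) = -2 + d
j(F, O) = 7 (j(F, O) = 0 + 7 = 7)
-30750/j(73, 133) + 1137/S(-13) = -30750/7 + 1137/(-2 - 13) = -30750*1/7 + 1137/(-15) = -30750/7 + 1137*(-1/15) = -30750/7 - 379/5 = -156403/35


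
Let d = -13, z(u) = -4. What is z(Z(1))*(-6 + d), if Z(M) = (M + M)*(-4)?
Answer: 76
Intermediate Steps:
Z(M) = -8*M (Z(M) = (2*M)*(-4) = -8*M)
z(Z(1))*(-6 + d) = -4*(-6 - 13) = -4*(-19) = 76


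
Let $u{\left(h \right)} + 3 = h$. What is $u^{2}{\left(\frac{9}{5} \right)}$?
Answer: $\frac{36}{25} \approx 1.44$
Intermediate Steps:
$u{\left(h \right)} = -3 + h$
$u^{2}{\left(\frac{9}{5} \right)} = \left(-3 + \frac{9}{5}\right)^{2} = \left(- \frac{6}{5}\right)^{2} = \frac{36}{25}$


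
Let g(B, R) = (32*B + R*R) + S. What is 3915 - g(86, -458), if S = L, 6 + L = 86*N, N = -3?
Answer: -208337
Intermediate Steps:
L = -264 (L = -6 + 86*(-3) = -6 - 258 = -264)
S = -264
g(B, R) = -264 + R² + 32*B (g(B, R) = (32*B + R*R) - 264 = (32*B + R²) - 264 = (R² + 32*B) - 264 = -264 + R² + 32*B)
3915 - g(86, -458) = 3915 - (-264 + (-458)² + 32*86) = 3915 - (-264 + 209764 + 2752) = 3915 - 1*212252 = 3915 - 212252 = -208337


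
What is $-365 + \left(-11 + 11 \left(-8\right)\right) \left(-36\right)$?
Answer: $3199$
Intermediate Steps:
$-365 + \left(-11 + 11 \left(-8\right)\right) \left(-36\right) = -365 + \left(-11 - 88\right) \left(-36\right) = -365 - -3564 = -365 + 3564 = 3199$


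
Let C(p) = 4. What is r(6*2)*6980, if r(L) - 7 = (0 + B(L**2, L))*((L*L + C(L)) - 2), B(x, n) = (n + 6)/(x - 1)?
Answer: 25330420/143 ≈ 1.7714e+5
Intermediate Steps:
B(x, n) = (6 + n)/(-1 + x)
r(L) = 7 + (2 + L**2)*(6 + L)/(-1 + L**2) (r(L) = 7 + (0 + (6 + L)/(-1 + L**2))*((L*L + 4) - 2) = 7 + ((6 + L)/(-1 + L**2))*((L**2 + 4) - 2) = 7 + ((6 + L)/(-1 + L**2))*((4 + L**2) - 2) = 7 + ((6 + L)/(-1 + L**2))*(2 + L**2) = 7 + (2 + L**2)*(6 + L)/(-1 + L**2))
r(6*2)*6980 = ((5 + (6*2)**3 + 2*(6*2) + 13*(6*2)**2)/(-1 + (6*2)**2))*6980 = ((5 + 12**3 + 2*12 + 13*12**2)/(-1 + 12**2))*6980 = ((5 + 1728 + 24 + 13*144)/(-1 + 144))*6980 = ((5 + 1728 + 24 + 1872)/143)*6980 = ((1/143)*3629)*6980 = (3629/143)*6980 = 25330420/143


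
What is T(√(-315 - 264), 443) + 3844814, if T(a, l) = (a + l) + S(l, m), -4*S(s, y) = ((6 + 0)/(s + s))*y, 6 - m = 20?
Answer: 3406897723/886 + I*√579 ≈ 3.8453e+6 + 24.062*I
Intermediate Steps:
m = -14 (m = 6 - 1*20 = 6 - 20 = -14)
S(s, y) = -3*y/(4*s) (S(s, y) = -(6 + 0)/(s + s)*y/4 = -6/((2*s))*y/4 = -6*(1/(2*s))*y/4 = -3/s*y/4 = -3*y/(4*s))
T(a, l) = a + l + 21/(2*l) (T(a, l) = (a + l) - ¾*(-14)/l = (a + l) + 21/(2*l) = a + l + 21/(2*l))
T(√(-315 - 264), 443) + 3844814 = (√(-315 - 264) + 443 + (21/2)/443) + 3844814 = (√(-579) + 443 + (21/2)*(1/443)) + 3844814 = (I*√579 + 443 + 21/886) + 3844814 = (392519/886 + I*√579) + 3844814 = 3406897723/886 + I*√579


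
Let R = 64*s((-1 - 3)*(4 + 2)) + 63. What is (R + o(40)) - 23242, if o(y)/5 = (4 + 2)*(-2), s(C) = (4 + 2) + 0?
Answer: -22855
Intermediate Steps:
s(C) = 6 (s(C) = 6 + 0 = 6)
R = 447 (R = 64*6 + 63 = 384 + 63 = 447)
o(y) = -60 (o(y) = 5*((4 + 2)*(-2)) = 5*(6*(-2)) = 5*(-12) = -60)
(R + o(40)) - 23242 = (447 - 60) - 23242 = 387 - 23242 = -22855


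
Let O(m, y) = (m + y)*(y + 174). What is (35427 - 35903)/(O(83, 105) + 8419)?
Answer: -476/60871 ≈ -0.0078198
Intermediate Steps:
O(m, y) = (174 + y)*(m + y) (O(m, y) = (m + y)*(174 + y) = (174 + y)*(m + y))
(35427 - 35903)/(O(83, 105) + 8419) = (35427 - 35903)/((105² + 174*83 + 174*105 + 83*105) + 8419) = -476/((11025 + 14442 + 18270 + 8715) + 8419) = -476/(52452 + 8419) = -476/60871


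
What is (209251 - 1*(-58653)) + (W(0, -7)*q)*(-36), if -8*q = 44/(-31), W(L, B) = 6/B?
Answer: 58136356/217 ≈ 2.6791e+5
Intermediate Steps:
q = 11/62 (q = -11/(2*(-31)) = -11*(-1)/(2*31) = -⅛*(-44/31) = 11/62 ≈ 0.17742)
(209251 - 1*(-58653)) + (W(0, -7)*q)*(-36) = (209251 - 1*(-58653)) + ((6/(-7))*(11/62))*(-36) = (209251 + 58653) + ((6*(-⅐))*(11/62))*(-36) = 267904 - 6/7*11/62*(-36) = 267904 - 33/217*(-36) = 267904 + 1188/217 = 58136356/217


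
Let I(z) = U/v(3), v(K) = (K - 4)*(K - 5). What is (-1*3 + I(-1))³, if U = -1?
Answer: -343/8 ≈ -42.875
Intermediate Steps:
v(K) = (-5 + K)*(-4 + K) (v(K) = (-4 + K)*(-5 + K) = (-5 + K)*(-4 + K))
I(z) = -½ (I(z) = -1/(20 + 3² - 9*3) = -1/(20 + 9 - 27) = -1/2 = -1*½ = -½)
(-1*3 + I(-1))³ = (-1*3 - ½)³ = (-3 - ½)³ = (-7/2)³ = -343/8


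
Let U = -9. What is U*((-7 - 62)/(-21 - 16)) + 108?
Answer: 3375/37 ≈ 91.216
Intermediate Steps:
U*((-7 - 62)/(-21 - 16)) + 108 = -9*(-7 - 62)/(-21 - 16) + 108 = -(-621)/(-37) + 108 = -(-621)*(-1)/37 + 108 = -9*69/37 + 108 = -621/37 + 108 = 3375/37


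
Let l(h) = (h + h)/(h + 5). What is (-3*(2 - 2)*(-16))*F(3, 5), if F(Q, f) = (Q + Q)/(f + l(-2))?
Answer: 0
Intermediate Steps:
l(h) = 2*h/(5 + h) (l(h) = (2*h)/(5 + h) = 2*h/(5 + h))
F(Q, f) = 2*Q/(-4/3 + f) (F(Q, f) = (Q + Q)/(f + 2*(-2)/(5 - 2)) = (2*Q)/(f + 2*(-2)/3) = (2*Q)/(f + 2*(-2)*(⅓)) = (2*Q)/(f - 4/3) = (2*Q)/(-4/3 + f) = 2*Q/(-4/3 + f))
(-3*(2 - 2)*(-16))*F(3, 5) = (-3*(2 - 2)*(-16))*(6*3/(-4 + 3*5)) = (-3*0*(-16))*(6*3/(-4 + 15)) = (0*(-16))*(6*3/11) = 0*(6*3*(1/11)) = 0*(18/11) = 0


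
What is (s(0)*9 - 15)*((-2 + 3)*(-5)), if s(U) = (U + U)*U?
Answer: 75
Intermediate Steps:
s(U) = 2*U² (s(U) = (2*U)*U = 2*U²)
(s(0)*9 - 15)*((-2 + 3)*(-5)) = ((2*0²)*9 - 15)*((-2 + 3)*(-5)) = ((2*0)*9 - 15)*(1*(-5)) = (0*9 - 15)*(-5) = (0 - 15)*(-5) = -15*(-5) = 75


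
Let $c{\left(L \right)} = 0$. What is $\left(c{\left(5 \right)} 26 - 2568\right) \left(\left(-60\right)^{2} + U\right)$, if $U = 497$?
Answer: $-10521096$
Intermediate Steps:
$\left(c{\left(5 \right)} 26 - 2568\right) \left(\left(-60\right)^{2} + U\right) = \left(0 \cdot 26 - 2568\right) \left(\left(-60\right)^{2} + 497\right) = \left(0 - 2568\right) \left(3600 + 497\right) = \left(-2568\right) 4097 = -10521096$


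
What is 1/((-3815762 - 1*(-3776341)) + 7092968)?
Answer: 1/7053547 ≈ 1.4177e-7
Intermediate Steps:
1/((-3815762 - 1*(-3776341)) + 7092968) = 1/((-3815762 + 3776341) + 7092968) = 1/(-39421 + 7092968) = 1/7053547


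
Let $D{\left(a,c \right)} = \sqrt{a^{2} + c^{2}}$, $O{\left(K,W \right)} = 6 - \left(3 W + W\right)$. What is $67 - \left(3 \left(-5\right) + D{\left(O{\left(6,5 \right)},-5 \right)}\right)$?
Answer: $82 - \sqrt{221} \approx 67.134$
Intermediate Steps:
$O{\left(K,W \right)} = 6 - 4 W$
$67 - \left(3 \left(-5\right) + D{\left(O{\left(6,5 \right)},-5 \right)}\right) = 67 - \left(3 \left(-5\right) + \sqrt{\left(6 - 20\right)^{2} + \left(-5\right)^{2}}\right) = 67 - \left(-15 + \sqrt{\left(6 - 20\right)^{2} + 25}\right) = 67 - \left(-15 + \sqrt{\left(-14\right)^{2} + 25}\right) = 67 - \left(-15 + \sqrt{196 + 25}\right) = 67 - \left(-15 + \sqrt{221}\right) = 67 + \left(15 - \sqrt{221}\right) = 82 - \sqrt{221}$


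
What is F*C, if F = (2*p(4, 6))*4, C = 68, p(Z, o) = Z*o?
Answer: 13056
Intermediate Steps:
F = 192 (F = (2*(4*6))*4 = (2*24)*4 = 48*4 = 192)
F*C = 192*68 = 13056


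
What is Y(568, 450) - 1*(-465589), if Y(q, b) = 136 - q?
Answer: 465157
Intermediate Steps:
Y(568, 450) - 1*(-465589) = (136 - 1*568) - 1*(-465589) = (136 - 568) + 465589 = -432 + 465589 = 465157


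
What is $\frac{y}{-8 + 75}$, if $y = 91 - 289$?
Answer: $- \frac{198}{67} \approx -2.9552$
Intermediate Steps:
$y = -198$ ($y = 91 - 289 = -198$)
$\frac{y}{-8 + 75} = \frac{1}{-8 + 75} \left(-198\right) = \frac{1}{67} \left(-198\right) = - \frac{198}{67}$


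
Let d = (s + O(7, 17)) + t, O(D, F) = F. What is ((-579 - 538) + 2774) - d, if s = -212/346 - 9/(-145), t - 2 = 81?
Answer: 39071158/25085 ≈ 1557.6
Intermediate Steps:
t = 83 (t = 2 + 81 = 83)
s = -13813/25085 (s = -212*1/346 - 9*(-1/145) = -106/173 + 9/145 = -13813/25085 ≈ -0.55065)
d = 2494687/25085 (d = (-13813/25085 + 17) + 83 = 412632/25085 + 83 = 2494687/25085 ≈ 99.449)
((-579 - 538) + 2774) - d = ((-579 - 538) + 2774) - 1*2494687/25085 = (-1117 + 2774) - 2494687/25085 = 1657 - 2494687/25085 = 39071158/25085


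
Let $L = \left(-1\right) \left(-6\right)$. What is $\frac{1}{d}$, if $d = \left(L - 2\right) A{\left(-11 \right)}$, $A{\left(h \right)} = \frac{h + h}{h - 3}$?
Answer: $\frac{7}{44} \approx 0.15909$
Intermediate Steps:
$A{\left(h \right)} = \frac{2 h}{-3 + h}$
$L = 6$
$d = \frac{44}{7}$ ($d = \left(6 - 2\right) 2 \left(-11\right) \frac{1}{-3 - 11} = 4 \cdot 2 \left(-11\right) \frac{1}{-14} = 4 \cdot 2 \left(-11\right) \left(- \frac{1}{14}\right) = 4 \cdot \frac{11}{7} = \frac{44}{7} \approx 6.2857$)
$\frac{1}{d} = \frac{1}{\frac{44}{7}} = \frac{7}{44}$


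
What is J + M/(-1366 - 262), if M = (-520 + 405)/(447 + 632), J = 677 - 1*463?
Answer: 375915083/1756612 ≈ 214.00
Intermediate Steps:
J = 214 (J = 677 - 463 = 214)
M = -115/1079 ≈ -0.10658
J + M/(-1366 - 262) = 214 - 115/1079/(-1366 - 262) = 214 - 115/1079/(-1628) = 214 - 1/1628*(-115/1079) = 214 + 115/1756612 = 375915083/1756612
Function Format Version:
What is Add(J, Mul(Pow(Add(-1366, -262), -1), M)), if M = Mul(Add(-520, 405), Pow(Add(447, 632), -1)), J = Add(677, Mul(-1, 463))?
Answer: Rational(375915083, 1756612) ≈ 214.00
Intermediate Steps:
J = 214 (J = Add(677, -463) = 214)
M = Rational(-115, 1079) (M = Mul(-115, Pow(1079, -1)) = Mul(-115, Rational(1, 1079)) = Rational(-115, 1079) ≈ -0.10658)
Add(J, Mul(Pow(Add(-1366, -262), -1), M)) = Add(214, Mul(Pow(Add(-1366, -262), -1), Rational(-115, 1079))) = Add(214, Mul(Pow(-1628, -1), Rational(-115, 1079))) = Add(214, Mul(Rational(-1, 1628), Rational(-115, 1079))) = Add(214, Rational(115, 1756612)) = Rational(375915083, 1756612)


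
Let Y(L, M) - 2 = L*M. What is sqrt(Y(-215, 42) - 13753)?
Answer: I*sqrt(22781) ≈ 150.93*I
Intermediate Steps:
Y(L, M) = 2 + L*M
sqrt(Y(-215, 42) - 13753) = sqrt((2 - 215*42) - 13753) = sqrt((2 - 9030) - 13753) = sqrt(-9028 - 13753) = sqrt(-22781) = I*sqrt(22781)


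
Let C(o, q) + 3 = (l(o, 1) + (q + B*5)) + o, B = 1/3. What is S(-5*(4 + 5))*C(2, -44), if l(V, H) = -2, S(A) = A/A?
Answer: -136/3 ≈ -45.333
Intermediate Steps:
S(A) = 1
B = ⅓ ≈ 0.33333
C(o, q) = -10/3 + o + q (C(o, q) = -3 + ((-2 + (q + (⅓)*5)) + o) = -3 + ((-2 + (q + 5/3)) + o) = -3 + ((-2 + (5/3 + q)) + o) = -3 + ((-⅓ + q) + o) = -3 + (-⅓ + o + q) = -10/3 + o + q)
S(-5*(4 + 5))*C(2, -44) = 1*(-10/3 + 2 - 44) = 1*(-136/3) = -136/3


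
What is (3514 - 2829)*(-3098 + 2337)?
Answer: -521285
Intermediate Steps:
(3514 - 2829)*(-3098 + 2337) = 685*(-761) = -521285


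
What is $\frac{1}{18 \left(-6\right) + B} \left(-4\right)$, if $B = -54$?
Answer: $\frac{2}{81} \approx 0.024691$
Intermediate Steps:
$\frac{1}{18 \left(-6\right) + B} \left(-4\right) = \frac{1}{18 \left(-6\right) - 54} \left(-4\right) = \frac{1}{-108 - 54} \left(-4\right) = \frac{1}{-162} \left(-4\right) = \left(- \frac{1}{162}\right) \left(-4\right) = \frac{2}{81}$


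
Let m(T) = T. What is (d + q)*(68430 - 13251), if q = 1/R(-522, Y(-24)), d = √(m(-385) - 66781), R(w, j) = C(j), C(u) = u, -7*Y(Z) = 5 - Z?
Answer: -386253/29 + 55179*I*√67166 ≈ -13319.0 + 1.43e+7*I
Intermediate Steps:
Y(Z) = -5/7 + Z/7 (Y(Z) = -(5 - Z)/7 = -5/7 + Z/7)
R(w, j) = j
d = I*√67166 (d = √(-385 - 66781) = √(-67166) = I*√67166 ≈ 259.16*I)
q = -7/29 (q = 1/(-5/7 + (⅐)*(-24)) = 1/(-5/7 - 24/7) = 1/(-29/7) = -7/29 ≈ -0.24138)
(d + q)*(68430 - 13251) = (I*√67166 - 7/29)*(68430 - 13251) = (-7/29 + I*√67166)*55179 = -386253/29 + 55179*I*√67166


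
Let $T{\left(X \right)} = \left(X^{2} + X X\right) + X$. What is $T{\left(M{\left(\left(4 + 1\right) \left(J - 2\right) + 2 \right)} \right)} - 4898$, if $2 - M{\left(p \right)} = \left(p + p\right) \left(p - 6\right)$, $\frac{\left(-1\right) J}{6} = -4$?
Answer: $1127336488$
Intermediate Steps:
$J = 24$ ($J = \left(-6\right) \left(-4\right) = 24$)
$M{\left(p \right)} = 2 - 2 p \left(-6 + p\right)$ ($M{\left(p \right)} = 2 - \left(p + p\right) \left(p - 6\right) = 2 - 2 p \left(-6 + p\right)$)
$T{\left(X \right)} = X + 2 X^{2}$ ($T{\left(X \right)} = \left(X^{2} + X^{2}\right) + X = 2 X^{2} + X = X + 2 X^{2}$)
$T{\left(M{\left(\left(4 + 1\right) \left(J - 2\right) + 2 \right)} \right)} - 4898 = \left(2 - 2 \left(\left(4 + 1\right) \left(24 - 2\right) + 2\right)^{2} + 12 \left(\left(4 + 1\right) \left(24 - 2\right) + 2\right)\right) \left(1 + 2 \left(2 - 2 \left(\left(4 + 1\right) \left(24 - 2\right) + 2\right)^{2} + 12 \left(\left(4 + 1\right) \left(24 - 2\right) + 2\right)\right)\right) - 4898 = \left(2 - 2 \left(5 \cdot 22 + 2\right)^{2} + 12 \left(5 \cdot 22 + 2\right)\right) \left(1 + 2 \left(2 - 2 \left(5 \cdot 22 + 2\right)^{2} + 12 \left(5 \cdot 22 + 2\right)\right)\right) - 4898 = \left(2 - 2 \left(110 + 2\right)^{2} + 12 \left(110 + 2\right)\right) \left(1 + 2 \left(2 - 2 \left(110 + 2\right)^{2} + 12 \left(110 + 2\right)\right)\right) - 4898 = \left(2 - 2 \cdot 112^{2} + 12 \cdot 112\right) \left(1 + 2 \left(2 - 2 \cdot 112^{2} + 12 \cdot 112\right)\right) - 4898 = \left(2 - 25088 + 1344\right) \left(1 + 2 \left(2 - 25088 + 1344\right)\right) - 4898 = - 23742 \left(1 + 2 \left(-23742\right)\right) - 4898 = - 23742 \left(1 - 47484\right) - 4898 = \left(-23742\right) \left(-47483\right) - 4898 = 1127341386 - 4898 = 1127336488$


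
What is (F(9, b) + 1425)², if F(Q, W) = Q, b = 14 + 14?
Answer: 2056356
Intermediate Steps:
b = 28
(F(9, b) + 1425)² = (9 + 1425)² = 1434² = 2056356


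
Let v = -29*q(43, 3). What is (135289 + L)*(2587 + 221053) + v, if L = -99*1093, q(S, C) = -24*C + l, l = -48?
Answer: 6056621960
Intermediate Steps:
q(S, C) = -48 - 24*C (q(S, C) = -24*C - 48 = -48 - 24*C)
L = -108207
v = 3480 (v = -29*(-48 - 24*3) = -29*(-48 - 72) = -29*(-120) = 3480)
(135289 + L)*(2587 + 221053) + v = (135289 - 108207)*(2587 + 221053) + 3480 = 27082*223640 + 3480 = 6056618480 + 3480 = 6056621960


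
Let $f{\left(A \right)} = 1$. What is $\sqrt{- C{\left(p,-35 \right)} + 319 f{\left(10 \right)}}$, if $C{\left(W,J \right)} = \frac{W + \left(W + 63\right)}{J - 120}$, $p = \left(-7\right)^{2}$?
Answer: $\frac{\sqrt{7688930}}{155} \approx 17.89$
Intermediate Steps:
$p = 49$
$C{\left(W,J \right)} = \frac{63 + 2 W}{-120 + J}$ ($C{\left(W,J \right)} = \frac{W + \left(63 + W\right)}{-120 + J} = \frac{63 + 2 W}{-120 + J}$)
$\sqrt{- C{\left(p,-35 \right)} + 319 f{\left(10 \right)}} = \sqrt{- \frac{63 + 2 \cdot 49}{-120 - 35} + 319 \cdot 1} = \sqrt{- \frac{63 + 98}{-155} + 319} = \sqrt{- \frac{\left(-1\right) 161}{155} + 319} = \sqrt{\left(-1\right) \left(- \frac{161}{155}\right) + 319} = \sqrt{\frac{161}{155} + 319} = \sqrt{\frac{49606}{155}} = \frac{\sqrt{7688930}}{155}$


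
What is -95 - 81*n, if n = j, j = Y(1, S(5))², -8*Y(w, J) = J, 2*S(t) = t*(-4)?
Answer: -3545/16 ≈ -221.56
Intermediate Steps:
S(t) = -2*t (S(t) = (t*(-4))/2 = (-4*t)/2 = -2*t)
Y(w, J) = -J/8
j = 25/16 (j = (-(-1)*5/4)² = (-⅛*(-10))² = (5/4)² = 25/16 ≈ 1.5625)
n = 25/16 ≈ 1.5625
-95 - 81*n = -95 - 81*25/16 = -95 - 2025/16 = -3545/16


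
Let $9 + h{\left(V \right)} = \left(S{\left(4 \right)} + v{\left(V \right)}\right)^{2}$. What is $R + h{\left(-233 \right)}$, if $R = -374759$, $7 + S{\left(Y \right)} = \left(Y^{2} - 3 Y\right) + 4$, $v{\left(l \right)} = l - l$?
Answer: $-374767$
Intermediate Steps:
$v{\left(l \right)} = 0$
$S{\left(Y \right)} = -3 + Y^{2} - 3 Y$ ($S{\left(Y \right)} = -7 + \left(\left(Y^{2} - 3 Y\right) + 4\right) = -7 + \left(4 + Y^{2} - 3 Y\right) = -3 + Y^{2} - 3 Y$)
$h{\left(V \right)} = -8$ ($h{\left(V \right)} = -9 + \left(\left(-3 + 4^{2} - 12\right) + 0\right)^{2} = -9 + \left(\left(-3 + 16 - 12\right) + 0\right)^{2} = -9 + \left(1 + 0\right)^{2} = -9 + 1^{2} = -9 + 1 = -8$)
$R + h{\left(-233 \right)} = -374759 - 8 = -374767$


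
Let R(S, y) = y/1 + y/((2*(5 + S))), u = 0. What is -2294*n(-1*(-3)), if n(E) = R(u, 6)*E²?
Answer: -681318/5 ≈ -1.3626e+5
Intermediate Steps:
R(S, y) = y + y/(10 + 2*S) (R(S, y) = y*1 + y/(10 + 2*S) = y + y/(10 + 2*S))
n(E) = 33*E²/5 (n(E) = ((½)*6*(11 + 2*0)/(5 + 0))*E² = ((½)*6*(11 + 0)/5)*E² = ((½)*6*(⅕)*11)*E² = 33*E²/5)
-2294*n(-1*(-3)) = -75702*(-1*(-3))²/5 = -75702*3²/5 = -75702*9/5 = -2294*297/5 = -681318/5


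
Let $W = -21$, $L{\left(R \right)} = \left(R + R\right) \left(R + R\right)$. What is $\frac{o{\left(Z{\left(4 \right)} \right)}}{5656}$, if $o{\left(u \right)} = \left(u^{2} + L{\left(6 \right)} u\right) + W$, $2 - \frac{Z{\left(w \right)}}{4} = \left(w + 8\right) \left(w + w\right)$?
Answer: $\frac{87211}{5656} \approx 15.419$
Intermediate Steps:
$Z{\left(w \right)} = 8 - 8 w \left(8 + w\right)$ ($Z{\left(w \right)} = 8 - 4 \left(w + 8\right) \left(w + w\right) = 8 - 4 \left(8 + w\right) 2 w = 8 - 4 \cdot 2 w \left(8 + w\right) = 8 - 8 w \left(8 + w\right)$)
$L{\left(R \right)} = 4 R^{2}$ ($L{\left(R \right)} = 2 R 2 R = 4 R^{2}$)
$o{\left(u \right)} = -21 + u^{2} + 144 u$ ($o{\left(u \right)} = \left(u^{2} + 4 \cdot 6^{2} u\right) - 21 = \left(u^{2} + 4 \cdot 36 u\right) - 21 = \left(u^{2} + 144 u\right) - 21 = -21 + u^{2} + 144 u$)
$\frac{o{\left(Z{\left(4 \right)} \right)}}{5656} = \frac{-21 + \left(8 - 256 - 8 \cdot 4^{2}\right)^{2} + 144 \left(8 - 256 - 8 \cdot 4^{2}\right)}{5656} = \left(-21 + \left(8 - 256 - 128\right)^{2} + 144 \left(8 - 256 - 128\right)\right) \frac{1}{5656} = \left(-21 + \left(-376\right)^{2} + 144 \left(-376\right)\right) \frac{1}{5656} = \left(-21 + 141376 - 54144\right) \frac{1}{5656} = 87211 \cdot \frac{1}{5656} = \frac{87211}{5656}$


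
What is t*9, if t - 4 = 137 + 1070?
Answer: 10899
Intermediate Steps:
t = 1211 (t = 4 + (137 + 1070) = 4 + 1207 = 1211)
t*9 = 1211*9 = 10899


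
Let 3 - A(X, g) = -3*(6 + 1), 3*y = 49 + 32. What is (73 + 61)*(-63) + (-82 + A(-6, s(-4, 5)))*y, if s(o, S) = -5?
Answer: -10008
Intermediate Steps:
y = 27 (y = (49 + 32)/3 = (1/3)*81 = 27)
A(X, g) = 24 (A(X, g) = 3 - (-3)*(6 + 1) = 3 - (-3)*7 = 3 - 1*(-21) = 3 + 21 = 24)
(73 + 61)*(-63) + (-82 + A(-6, s(-4, 5)))*y = (73 + 61)*(-63) + (-82 + 24)*27 = 134*(-63) - 58*27 = -8442 - 1566 = -10008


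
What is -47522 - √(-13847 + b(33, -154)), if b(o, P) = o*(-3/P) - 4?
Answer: -47522 - 3*I*√301630/14 ≈ -47522.0 - 117.69*I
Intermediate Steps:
b(o, P) = -4 - 3*o/P (b(o, P) = -3*o/P - 4 = -4 - 3*o/P)
-47522 - √(-13847 + b(33, -154)) = -47522 - √(-13847 + (-4 - 3*33/(-154))) = -47522 - √(-13847 + (-4 - 3*33*(-1/154))) = -47522 - √(-13847 + (-4 + 9/14)) = -47522 - √(-13847 - 47/14) = -47522 - √(-193905/14) = -47522 - 3*I*√301630/14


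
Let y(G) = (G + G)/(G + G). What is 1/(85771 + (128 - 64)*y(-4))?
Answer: 1/85835 ≈ 1.1650e-5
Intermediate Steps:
y(G) = 1 (y(G) = (2*G)/((2*G)) = (2*G)*(1/(2*G)) = 1)
1/(85771 + (128 - 64)*y(-4)) = 1/(85771 + (128 - 64)*1) = 1/(85771 + 64*1) = 1/(85771 + 64) = 1/85835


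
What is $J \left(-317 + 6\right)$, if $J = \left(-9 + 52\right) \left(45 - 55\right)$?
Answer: $133730$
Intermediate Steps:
$J = -430$ ($J = 43 \left(-10\right) = -430$)
$J \left(-317 + 6\right) = - 430 \left(-317 + 6\right) = \left(-430\right) \left(-311\right) = 133730$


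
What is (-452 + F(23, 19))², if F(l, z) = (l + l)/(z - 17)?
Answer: 184041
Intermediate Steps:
F(l, z) = 2*l/(-17 + z) (F(l, z) = (2*l)/(-17 + z) = 2*l/(-17 + z))
(-452 + F(23, 19))² = (-452 + 2*23/(-17 + 19))² = (-452 + 2*23/2)² = (-452 + 2*23*(½))² = (-452 + 23)² = (-429)² = 184041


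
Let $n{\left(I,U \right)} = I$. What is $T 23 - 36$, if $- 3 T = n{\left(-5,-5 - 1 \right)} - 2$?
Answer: $\frac{53}{3} \approx 17.667$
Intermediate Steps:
$T = \frac{7}{3}$ ($T = - \frac{-5 - 2}{3} = \left(- \frac{1}{3}\right) \left(-7\right) = \frac{7}{3} \approx 2.3333$)
$T 23 - 36 = \frac{7}{3} \cdot 23 - 36 = \frac{161}{3} - 36 = \frac{53}{3}$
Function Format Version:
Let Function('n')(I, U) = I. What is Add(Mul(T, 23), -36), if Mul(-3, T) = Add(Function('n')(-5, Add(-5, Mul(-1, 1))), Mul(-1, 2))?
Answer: Rational(53, 3) ≈ 17.667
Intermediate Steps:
T = Rational(7, 3) (T = Mul(Rational(-1, 3), Add(-5, Mul(-1, 2))) = Mul(Rational(-1, 3), Add(-5, -2)) = Mul(Rational(-1, 3), -7) = Rational(7, 3) ≈ 2.3333)
Add(Mul(T, 23), -36) = Add(Mul(Rational(7, 3), 23), -36) = Add(Rational(161, 3), -36) = Rational(53, 3)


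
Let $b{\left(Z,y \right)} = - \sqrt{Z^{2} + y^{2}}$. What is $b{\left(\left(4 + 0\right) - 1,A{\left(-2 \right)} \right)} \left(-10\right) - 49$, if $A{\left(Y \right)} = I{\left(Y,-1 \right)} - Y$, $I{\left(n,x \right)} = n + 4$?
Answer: $1$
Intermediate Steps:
$I{\left(n,x \right)} = 4 + n$
$A{\left(Y \right)} = 4$ ($A{\left(Y \right)} = \left(4 + Y\right) - Y = 4$)
$b{\left(\left(4 + 0\right) - 1,A{\left(-2 \right)} \right)} \left(-10\right) - 49 = - \sqrt{\left(\left(4 + 0\right) - 1\right)^{2} + 4^{2}} \left(-10\right) - 49 = - \sqrt{\left(4 - 1\right)^{2} + 16} \left(-10\right) - 49 = - \sqrt{3^{2} + 16} \left(-10\right) - 49 = - \sqrt{9 + 16} \left(-10\right) - 49 = - \sqrt{25} \left(-10\right) - 49 = \left(-1\right) 5 \left(-10\right) - 49 = \left(-5\right) \left(-10\right) - 49 = 50 - 49 = 1$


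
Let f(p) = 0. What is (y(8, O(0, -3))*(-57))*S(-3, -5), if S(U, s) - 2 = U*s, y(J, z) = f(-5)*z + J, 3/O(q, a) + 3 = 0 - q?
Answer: -7752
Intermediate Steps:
O(q, a) = 3/(-3 - q) (O(q, a) = 3/(-3 + (0 - q)) = 3/(-3 - q))
y(J, z) = J (y(J, z) = 0*z + J = 0 + J = J)
S(U, s) = 2 + U*s
(y(8, O(0, -3))*(-57))*S(-3, -5) = (8*(-57))*(2 - 3*(-5)) = -456*(2 + 15) = -456*17 = -7752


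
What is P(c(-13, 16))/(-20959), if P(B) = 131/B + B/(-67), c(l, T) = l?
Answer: 8608/18255289 ≈ 0.00047153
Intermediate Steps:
P(B) = 131/B - B/67 (P(B) = 131/B + B*(-1/67) = 131/B - B/67)
P(c(-13, 16))/(-20959) = (131/(-13) - 1/67*(-13))/(-20959) = (131*(-1/13) + 13/67)*(-1/20959) = (-131/13 + 13/67)*(-1/20959) = -8608/871*(-1/20959) = 8608/18255289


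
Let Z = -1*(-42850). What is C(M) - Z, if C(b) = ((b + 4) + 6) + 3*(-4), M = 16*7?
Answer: -42740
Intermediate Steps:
Z = 42850
M = 112
C(b) = -2 + b (C(b) = ((4 + b) + 6) - 12 = (10 + b) - 12 = -2 + b)
C(M) - Z = (-2 + 112) - 1*42850 = 110 - 42850 = -42740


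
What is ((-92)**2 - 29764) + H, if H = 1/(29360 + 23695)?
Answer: -1130071499/53055 ≈ -21300.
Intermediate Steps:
H = 1/53055 ≈ 1.8848e-5
((-92)**2 - 29764) + H = ((-92)**2 - 29764) + 1/53055 = (8464 - 29764) + 1/53055 = -21300 + 1/53055 = -1130071499/53055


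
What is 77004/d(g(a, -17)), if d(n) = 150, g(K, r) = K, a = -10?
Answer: 12834/25 ≈ 513.36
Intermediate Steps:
77004/d(g(a, -17)) = 77004/150 = 77004*(1/150) = 12834/25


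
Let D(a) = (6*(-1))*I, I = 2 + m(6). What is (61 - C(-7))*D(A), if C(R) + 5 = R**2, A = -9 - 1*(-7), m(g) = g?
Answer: -816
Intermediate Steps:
A = -2 (A = -9 + 7 = -2)
C(R) = -5 + R**2
I = 8 (I = 2 + 6 = 8)
D(a) = -48 (D(a) = (6*(-1))*8 = -6*8 = -48)
(61 - C(-7))*D(A) = (61 - (-5 + (-7)**2))*(-48) = (61 - (-5 + 49))*(-48) = (61 - 1*44)*(-48) = (61 - 44)*(-48) = 17*(-48) = -816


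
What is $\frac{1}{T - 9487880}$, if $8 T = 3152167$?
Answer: $- \frac{8}{72750873} \approx -1.0996 \cdot 10^{-7}$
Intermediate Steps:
$T = \frac{3152167}{8}$ ($T = \frac{1}{8} \cdot 3152167 = \frac{3152167}{8} \approx 3.9402 \cdot 10^{5}$)
$\frac{1}{T - 9487880} = \frac{1}{\frac{3152167}{8} - 9487880} = \frac{1}{- \frac{72750873}{8}} = - \frac{8}{72750873}$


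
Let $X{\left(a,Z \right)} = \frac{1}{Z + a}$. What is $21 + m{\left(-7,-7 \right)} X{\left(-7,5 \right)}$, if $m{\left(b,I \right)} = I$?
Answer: $\frac{49}{2} \approx 24.5$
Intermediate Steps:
$21 + m{\left(-7,-7 \right)} X{\left(-7,5 \right)} = 21 - \frac{7}{5 - 7} = 21 - \frac{7}{-2} = 21 - - \frac{7}{2} = 21 + \frac{7}{2} = \frac{49}{2}$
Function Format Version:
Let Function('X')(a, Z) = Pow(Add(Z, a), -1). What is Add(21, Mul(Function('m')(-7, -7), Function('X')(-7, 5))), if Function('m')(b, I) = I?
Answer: Rational(49, 2) ≈ 24.500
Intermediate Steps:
Add(21, Mul(Function('m')(-7, -7), Function('X')(-7, 5))) = Add(21, Mul(-7, Pow(Add(5, -7), -1))) = Add(21, Mul(-7, Pow(-2, -1))) = Add(21, Mul(-7, Rational(-1, 2))) = Add(21, Rational(7, 2)) = Rational(49, 2)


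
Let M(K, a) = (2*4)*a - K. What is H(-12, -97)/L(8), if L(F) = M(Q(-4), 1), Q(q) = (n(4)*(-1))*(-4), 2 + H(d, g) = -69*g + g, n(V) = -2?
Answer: 3297/8 ≈ 412.13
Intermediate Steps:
H(d, g) = -2 - 68*g (H(d, g) = -2 + (-69*g + g) = -2 - 68*g)
Q(q) = -8 (Q(q) = -2*(-1)*(-4) = 2*(-4) = -8)
M(K, a) = -K + 8*a (M(K, a) = 8*a - K = -K + 8*a)
L(F) = 16 (L(F) = -1*(-8) + 8*1 = 8 + 8 = 16)
H(-12, -97)/L(8) = (-2 - 68*(-97))/16 = (-2 + 6596)*(1/16) = 6594*(1/16) = 3297/8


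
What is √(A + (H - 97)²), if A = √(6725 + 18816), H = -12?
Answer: √(11881 + √25541) ≈ 109.73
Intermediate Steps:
A = √25541 ≈ 159.82
√(A + (H - 97)²) = √(√25541 + (-12 - 97)²) = √(√25541 + (-109)²) = √(√25541 + 11881) = √(11881 + √25541)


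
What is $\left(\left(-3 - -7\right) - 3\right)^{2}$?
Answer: $1$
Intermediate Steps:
$\left(\left(-3 - -7\right) - 3\right)^{2} = \left(\left(-3 + 7\right) - 3\right)^{2} = \left(4 - 3\right)^{2} = 1^{2} = 1$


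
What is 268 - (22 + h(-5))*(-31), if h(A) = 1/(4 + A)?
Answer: 919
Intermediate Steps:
268 - (22 + h(-5))*(-31) = 268 - (22 + 1/(4 - 5))*(-31) = 268 - (22 + 1/(-1))*(-31) = 268 - (22 - 1)*(-31) = 268 - 21*(-31) = 268 - 1*(-651) = 268 + 651 = 919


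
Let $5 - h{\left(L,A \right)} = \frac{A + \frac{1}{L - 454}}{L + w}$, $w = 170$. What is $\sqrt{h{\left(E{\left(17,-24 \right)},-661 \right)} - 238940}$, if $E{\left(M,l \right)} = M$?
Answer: $\frac{i \sqrt{1595583120819633}}{81719} \approx 488.81 i$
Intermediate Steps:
$h{\left(L,A \right)} = 5 - \frac{A + \frac{1}{-454 + L}}{170 + L}$ ($h{\left(L,A \right)} = 5 - \frac{A + \frac{1}{L - 454}}{L + 170} = 5 - \frac{A + \frac{1}{-454 + L}}{170 + L}$)
$\sqrt{h{\left(E{\left(17,-24 \right)},-661 \right)} - 238940} = \sqrt{\frac{-385901 - 24140 + 5 \cdot 17^{2} + 454 \left(-661\right) - \left(-661\right) 17}{-77180 + 17^{2} - 4828} - 238940} = \sqrt{\frac{-385901 - 24140 + 5 \cdot 289 - 300094 + 11237}{-77180 + 289 - 4828} - 238940} = \sqrt{\frac{-385901 - 24140 + 1445 - 300094 + 11237}{-81719} - 238940} = \sqrt{\left(- \frac{1}{81719}\right) \left(-697453\right) - 238940} = \sqrt{\frac{697453}{81719} - 238940} = \sqrt{- \frac{19525240407}{81719}} = \frac{i \sqrt{1595583120819633}}{81719}$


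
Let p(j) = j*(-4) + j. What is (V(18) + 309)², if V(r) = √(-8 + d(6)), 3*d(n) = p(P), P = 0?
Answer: 95473 + 1236*I*√2 ≈ 95473.0 + 1748.0*I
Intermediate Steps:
p(j) = -3*j (p(j) = -4*j + j = -3*j)
d(n) = 0 (d(n) = (-3*0)/3 = (⅓)*0 = 0)
V(r) = 2*I*√2 (V(r) = √(-8 + 0) = √(-8) = 2*I*√2)
(V(18) + 309)² = (2*I*√2 + 309)² = (309 + 2*I*√2)²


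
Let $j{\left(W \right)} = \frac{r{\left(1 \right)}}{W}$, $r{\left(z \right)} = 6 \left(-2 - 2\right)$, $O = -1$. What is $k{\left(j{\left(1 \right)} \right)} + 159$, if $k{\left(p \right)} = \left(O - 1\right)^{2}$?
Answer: $163$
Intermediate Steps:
$r{\left(z \right)} = -24$ ($r{\left(z \right)} = 6 \left(-4\right) = -24$)
$j{\left(W \right)} = - \frac{24}{W}$
$k{\left(p \right)} = 4$ ($k{\left(p \right)} = \left(-1 - 1\right)^{2} = \left(-2\right)^{2} = 4$)
$k{\left(j{\left(1 \right)} \right)} + 159 = 4 + 159 = 163$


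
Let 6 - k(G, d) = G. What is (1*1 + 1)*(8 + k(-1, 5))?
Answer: 30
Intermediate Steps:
k(G, d) = 6 - G
(1*1 + 1)*(8 + k(-1, 5)) = (1*1 + 1)*(8 + (6 - 1*(-1))) = (1 + 1)*(8 + (6 + 1)) = 2*(8 + 7) = 2*15 = 30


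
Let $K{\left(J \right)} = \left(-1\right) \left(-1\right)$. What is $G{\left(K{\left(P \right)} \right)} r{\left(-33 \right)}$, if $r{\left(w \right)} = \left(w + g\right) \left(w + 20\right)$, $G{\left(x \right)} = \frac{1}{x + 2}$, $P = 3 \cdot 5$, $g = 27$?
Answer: $26$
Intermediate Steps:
$P = 15$
$K{\left(J \right)} = 1$
$G{\left(x \right)} = \frac{1}{2 + x}$
$r{\left(w \right)} = \left(20 + w\right) \left(27 + w\right)$ ($r{\left(w \right)} = \left(w + 27\right) \left(w + 20\right) = \left(27 + w\right) \left(20 + w\right) = \left(20 + w\right) \left(27 + w\right)$)
$G{\left(K{\left(P \right)} \right)} r{\left(-33 \right)} = \frac{540 + \left(-33\right)^{2} + 47 \left(-33\right)}{2 + 1} = \frac{540 + 1089 - 1551}{3} = \frac{1}{3} \cdot 78 = 26$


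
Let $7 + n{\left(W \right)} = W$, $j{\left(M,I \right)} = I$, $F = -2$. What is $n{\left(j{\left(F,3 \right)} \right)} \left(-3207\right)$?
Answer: $12828$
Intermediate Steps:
$n{\left(W \right)} = -7 + W$
$n{\left(j{\left(F,3 \right)} \right)} \left(-3207\right) = \left(-7 + 3\right) \left(-3207\right) = \left(-4\right) \left(-3207\right) = 12828$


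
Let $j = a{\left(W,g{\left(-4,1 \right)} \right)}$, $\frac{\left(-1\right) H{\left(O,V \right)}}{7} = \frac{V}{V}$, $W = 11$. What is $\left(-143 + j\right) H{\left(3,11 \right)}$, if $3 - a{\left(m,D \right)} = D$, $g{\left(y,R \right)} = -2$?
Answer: $966$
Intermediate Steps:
$a{\left(m,D \right)} = 3 - D$
$H{\left(O,V \right)} = -7$ ($H{\left(O,V \right)} = - 7 \frac{V}{V} = \left(-7\right) 1 = -7$)
$j = 5$ ($j = 3 - -2 = 3 + 2 = 5$)
$\left(-143 + j\right) H{\left(3,11 \right)} = \left(-143 + 5\right) \left(-7\right) = \left(-138\right) \left(-7\right) = 966$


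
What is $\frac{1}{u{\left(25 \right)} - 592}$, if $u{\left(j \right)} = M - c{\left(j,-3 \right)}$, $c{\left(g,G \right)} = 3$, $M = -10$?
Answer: $- \frac{1}{605} \approx -0.0016529$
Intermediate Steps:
$u{\left(j \right)} = -13$ ($u{\left(j \right)} = -10 - 3 = -13$)
$\frac{1}{u{\left(25 \right)} - 592} = \frac{1}{-13 - 592} = \frac{1}{-605} = - \frac{1}{605}$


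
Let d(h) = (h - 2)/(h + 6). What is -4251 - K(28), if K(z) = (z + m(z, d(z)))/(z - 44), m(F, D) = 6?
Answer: -33991/8 ≈ -4248.9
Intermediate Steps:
d(h) = (-2 + h)/(6 + h)
K(z) = (6 + z)/(-44 + z) (K(z) = (z + 6)/(z - 44) = (6 + z)/(-44 + z))
-4251 - K(28) = -4251 - (6 + 28)/(-44 + 28) = -4251 - 34/(-16) = -4251 - (-1)*34/16 = -4251 - 1*(-17/8) = -4251 + 17/8 = -33991/8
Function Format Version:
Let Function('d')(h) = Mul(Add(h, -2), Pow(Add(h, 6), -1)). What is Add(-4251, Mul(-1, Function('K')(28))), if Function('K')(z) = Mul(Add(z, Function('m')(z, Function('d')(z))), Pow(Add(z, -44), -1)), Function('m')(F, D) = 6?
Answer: Rational(-33991, 8) ≈ -4248.9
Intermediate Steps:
Function('d')(h) = Mul(Pow(Add(6, h), -1), Add(-2, h)) (Function('d')(h) = Mul(Add(-2, h), Pow(Add(6, h), -1)) = Mul(Pow(Add(6, h), -1), Add(-2, h)))
Function('K')(z) = Mul(Pow(Add(-44, z), -1), Add(6, z)) (Function('K')(z) = Mul(Add(z, 6), Pow(Add(z, -44), -1)) = Mul(Add(6, z), Pow(Add(-44, z), -1)) = Mul(Pow(Add(-44, z), -1), Add(6, z)))
Add(-4251, Mul(-1, Function('K')(28))) = Add(-4251, Mul(-1, Mul(Pow(Add(-44, 28), -1), Add(6, 28)))) = Add(-4251, Mul(-1, Mul(Pow(-16, -1), 34))) = Add(-4251, Mul(-1, Mul(Rational(-1, 16), 34))) = Add(-4251, Mul(-1, Rational(-17, 8))) = Add(-4251, Rational(17, 8)) = Rational(-33991, 8)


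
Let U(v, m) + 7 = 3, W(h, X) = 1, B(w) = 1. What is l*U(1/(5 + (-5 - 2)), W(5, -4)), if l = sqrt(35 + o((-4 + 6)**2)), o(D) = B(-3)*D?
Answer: -4*sqrt(39) ≈ -24.980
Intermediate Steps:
o(D) = D (o(D) = 1*D = D)
U(v, m) = -4 (U(v, m) = -7 + 3 = -4)
l = sqrt(39) (l = sqrt(35 + (-4 + 6)**2) = sqrt(35 + 2**2) = sqrt(35 + 4) = sqrt(39) ≈ 6.2450)
l*U(1/(5 + (-5 - 2)), W(5, -4)) = sqrt(39)*(-4) = -4*sqrt(39)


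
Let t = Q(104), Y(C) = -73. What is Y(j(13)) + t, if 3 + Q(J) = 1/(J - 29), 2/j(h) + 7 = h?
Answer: -5699/75 ≈ -75.987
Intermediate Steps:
j(h) = 2/(-7 + h)
Q(J) = -3 + 1/(-29 + J) (Q(J) = -3 + 1/(J - 29) = -3 + 1/(-29 + J))
t = -224/75 (t = (88 - 3*104)/(-29 + 104) = (88 - 312)/75 = (1/75)*(-224) = -224/75 ≈ -2.9867)
Y(j(13)) + t = -73 - 224/75 = -5699/75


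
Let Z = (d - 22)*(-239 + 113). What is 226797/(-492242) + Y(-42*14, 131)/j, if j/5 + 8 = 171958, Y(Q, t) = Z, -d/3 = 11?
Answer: -19157748369/42320505950 ≈ -0.45268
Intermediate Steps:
d = -33 (d = -3*11 = -33)
Z = 6930 (Z = (-33 - 22)*(-239 + 113) = -55*(-126) = 6930)
Y(Q, t) = 6930
j = 859750 (j = -40 + 5*171958 = -40 + 859790 = 859750)
226797/(-492242) + Y(-42*14, 131)/j = 226797/(-492242) + 6930/859750 = 226797*(-1/492242) + 6930*(1/859750) = -226797/492242 + 693/85975 = -19157748369/42320505950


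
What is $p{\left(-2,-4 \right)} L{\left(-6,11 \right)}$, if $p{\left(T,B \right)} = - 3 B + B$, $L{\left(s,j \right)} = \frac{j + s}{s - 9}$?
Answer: $- \frac{8}{3} \approx -2.6667$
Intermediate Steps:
$L{\left(s,j \right)} = \frac{j + s}{-9 + s}$
$p{\left(T,B \right)} = - 2 B$
$p{\left(-2,-4 \right)} L{\left(-6,11 \right)} = \left(-2\right) \left(-4\right) \frac{11 - 6}{-9 - 6} = 8 \frac{1}{-15} \cdot 5 = 8 \left(\left(- \frac{1}{15}\right) 5\right) = 8 \left(- \frac{1}{3}\right) = - \frac{8}{3}$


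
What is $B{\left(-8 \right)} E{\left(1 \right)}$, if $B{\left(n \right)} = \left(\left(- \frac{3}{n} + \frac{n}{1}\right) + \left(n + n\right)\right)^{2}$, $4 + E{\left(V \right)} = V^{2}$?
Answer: $- \frac{107163}{64} \approx -1674.4$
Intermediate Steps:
$E{\left(V \right)} = -4 + V^{2}$
$B{\left(n \right)} = \left(- \frac{3}{n} + 3 n\right)^{2}$ ($B{\left(n \right)} = \left(\left(- \frac{3}{n} + n 1\right) + 2 n\right)^{2} = \left(\left(- \frac{3}{n} + n\right) + 2 n\right)^{2} = \left(\left(n - \frac{3}{n}\right) + 2 n\right)^{2} = \left(- \frac{3}{n} + 3 n\right)^{2}$)
$B{\left(-8 \right)} E{\left(1 \right)} = \frac{9 \left(-1 + \left(-8\right)^{2}\right)^{2}}{64} \left(-4 + 1^{2}\right) = 9 \cdot \frac{1}{64} \left(-1 + 64\right)^{2} \left(-4 + 1\right) = 9 \cdot \frac{1}{64} \cdot 63^{2} \left(-3\right) = 9 \cdot \frac{1}{64} \cdot 3969 \left(-3\right) = \frac{35721}{64} \left(-3\right) = - \frac{107163}{64}$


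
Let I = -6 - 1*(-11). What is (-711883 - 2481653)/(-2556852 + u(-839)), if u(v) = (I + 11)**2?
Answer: 798384/639149 ≈ 1.2491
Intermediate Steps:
I = 5 (I = -6 + 11 = 5)
u(v) = 256 (u(v) = (5 + 11)**2 = 16**2 = 256)
(-711883 - 2481653)/(-2556852 + u(-839)) = (-711883 - 2481653)/(-2556852 + 256) = -3193536/(-2556596) = -3193536*(-1/2556596) = 798384/639149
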